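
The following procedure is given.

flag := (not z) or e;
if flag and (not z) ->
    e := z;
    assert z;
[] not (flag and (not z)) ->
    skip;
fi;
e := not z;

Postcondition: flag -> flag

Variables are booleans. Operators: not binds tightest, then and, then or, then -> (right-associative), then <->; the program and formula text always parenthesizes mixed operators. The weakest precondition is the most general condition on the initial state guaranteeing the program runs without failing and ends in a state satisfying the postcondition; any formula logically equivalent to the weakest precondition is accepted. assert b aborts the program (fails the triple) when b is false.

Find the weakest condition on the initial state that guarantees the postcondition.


Working backward. After the program, the postcondition flag -> flag must hold; in canonical form it is true.
Before e := not z: true
Then branch requires z; else branch requires true.
Before the if: (flag and (not z)) -> z
Before flag := (not z) or e: (((not z) or e) and (not z)) -> z
Answer: WP = (((not z) or e) and (not z)) -> z


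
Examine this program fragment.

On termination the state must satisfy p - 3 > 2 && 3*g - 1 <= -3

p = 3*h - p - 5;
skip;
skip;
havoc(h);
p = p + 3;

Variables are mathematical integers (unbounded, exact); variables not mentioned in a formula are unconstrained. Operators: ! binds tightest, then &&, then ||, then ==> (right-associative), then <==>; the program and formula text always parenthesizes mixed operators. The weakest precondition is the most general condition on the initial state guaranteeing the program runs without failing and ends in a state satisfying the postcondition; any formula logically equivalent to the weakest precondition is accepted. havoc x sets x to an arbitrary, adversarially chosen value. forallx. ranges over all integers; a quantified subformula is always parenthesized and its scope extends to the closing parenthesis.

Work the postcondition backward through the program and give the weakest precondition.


Working backward. After the program, the postcondition p - 3 > 2 && 3*g - 1 <= -3 must hold; in canonical form it is p > 5 && 3*g <= -2.
Before p := p + 3: p > 2 && 3*g <= -2
Before havoc h: p > 2 && 3*g <= -2
Before skip: p > 2 && 3*g <= -2
Before skip: p > 2 && 3*g <= -2
Before p := 3*h - p - 5: 3*h > p + 7 && 3*g <= -2
Answer: WP = 3*h > p + 7 && 3*g <= -2


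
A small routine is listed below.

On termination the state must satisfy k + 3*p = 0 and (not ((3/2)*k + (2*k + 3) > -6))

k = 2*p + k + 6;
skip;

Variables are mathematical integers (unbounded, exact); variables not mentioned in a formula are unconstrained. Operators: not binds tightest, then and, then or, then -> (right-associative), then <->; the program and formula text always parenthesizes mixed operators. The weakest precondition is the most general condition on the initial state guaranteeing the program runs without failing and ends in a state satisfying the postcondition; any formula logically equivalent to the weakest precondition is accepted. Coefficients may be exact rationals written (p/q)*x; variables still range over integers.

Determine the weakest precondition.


Working backward. After the program, the postcondition k + 3*p = 0 and (not ((3/2)*k + (2*k + 3) > -6)) must hold; in canonical form it is k + 3*p = 0 and (not ((7/2)*k > -9)).
Before skip: k + 3*p = 0 and (not ((7/2)*k > -9))
Before k := 2*p + k + 6: k + 5*p = -6 and (not ((7/2)*k + 7*p > -30))
Answer: WP = k + 5*p = -6 and (not ((7/2)*k + 7*p > -30))


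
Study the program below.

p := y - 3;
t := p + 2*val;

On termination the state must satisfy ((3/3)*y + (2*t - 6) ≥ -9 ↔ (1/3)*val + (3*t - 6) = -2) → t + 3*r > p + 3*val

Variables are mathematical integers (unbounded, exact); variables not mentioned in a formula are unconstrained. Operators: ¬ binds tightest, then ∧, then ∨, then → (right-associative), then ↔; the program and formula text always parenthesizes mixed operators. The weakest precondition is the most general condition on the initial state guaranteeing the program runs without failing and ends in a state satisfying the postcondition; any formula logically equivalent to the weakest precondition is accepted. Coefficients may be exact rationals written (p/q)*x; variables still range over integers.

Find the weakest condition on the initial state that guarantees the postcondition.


Working backward. After the program, the postcondition ((3/3)*y + (2*t - 6) ≥ -9 ↔ (1/3)*val + (3*t - 6) = -2) → t + 3*r > p + 3*val must hold; in canonical form it is (2*t + y ≥ -3 ↔ 3*t + (1/3)*val = 4) → 3*r + t > p + 3*val.
Before t := p + 2*val: (2*p + 4*val + y ≥ -3 ↔ 3*p + (19/3)*val = 4) → 3*r > val
Before p := y - 3: (4*val + 3*y ≥ 3 ↔ (19/3)*val + 3*y = 13) → 3*r > val
Answer: WP = (4*val + 3*y ≥ 3 ↔ (19/3)*val + 3*y = 13) → 3*r > val


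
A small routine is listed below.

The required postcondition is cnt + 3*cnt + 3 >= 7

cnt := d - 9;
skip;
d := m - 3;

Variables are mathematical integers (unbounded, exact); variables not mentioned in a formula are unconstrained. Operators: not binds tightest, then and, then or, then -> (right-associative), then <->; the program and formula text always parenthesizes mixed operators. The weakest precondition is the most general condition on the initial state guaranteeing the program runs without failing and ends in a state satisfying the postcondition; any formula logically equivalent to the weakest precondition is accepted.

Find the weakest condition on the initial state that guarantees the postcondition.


Working backward. After the program, the postcondition cnt + 3*cnt + 3 >= 7 must hold; in canonical form it is 4*cnt >= 4.
Before d := m - 3: 4*cnt >= 4
Before skip: 4*cnt >= 4
Before cnt := d - 9: 4*d >= 40
Answer: WP = 4*d >= 40


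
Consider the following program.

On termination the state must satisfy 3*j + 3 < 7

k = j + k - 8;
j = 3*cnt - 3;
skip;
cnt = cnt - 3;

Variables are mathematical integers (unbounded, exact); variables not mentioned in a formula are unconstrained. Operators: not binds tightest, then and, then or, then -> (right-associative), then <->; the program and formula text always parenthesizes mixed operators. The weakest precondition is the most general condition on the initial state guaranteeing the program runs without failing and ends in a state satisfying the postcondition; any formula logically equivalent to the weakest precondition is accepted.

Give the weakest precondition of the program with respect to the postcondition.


Working backward. After the program, the postcondition 3*j + 3 < 7 must hold; in canonical form it is 3*j < 4.
Before cnt := cnt - 3: 3*j < 4
Before skip: 3*j < 4
Before j := 3*cnt - 3: 9*cnt < 13
Before k := j + k - 8: 9*cnt < 13
Answer: WP = 9*cnt < 13


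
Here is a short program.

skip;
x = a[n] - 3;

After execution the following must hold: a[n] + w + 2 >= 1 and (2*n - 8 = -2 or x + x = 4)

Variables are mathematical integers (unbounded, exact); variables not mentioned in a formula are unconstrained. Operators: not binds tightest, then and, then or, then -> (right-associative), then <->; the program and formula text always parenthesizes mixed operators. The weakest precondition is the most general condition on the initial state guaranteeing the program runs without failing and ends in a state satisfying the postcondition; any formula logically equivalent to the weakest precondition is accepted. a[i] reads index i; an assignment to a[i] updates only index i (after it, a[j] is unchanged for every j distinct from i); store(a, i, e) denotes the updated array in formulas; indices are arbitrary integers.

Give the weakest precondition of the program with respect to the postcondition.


Working backward. After the program, the postcondition a[n] + w + 2 >= 1 and (2*n - 8 = -2 or x + x = 4) must hold; in canonical form it is a[n] + w >= -1 and (2*n = 6 or 2*x = 4).
Before x := a[n] - 3: a[n] + w >= -1 and (2*n = 6 or 2*a[n] = 10)
Before skip: a[n] + w >= -1 and (2*n = 6 or 2*a[n] = 10)
Answer: WP = a[n] + w >= -1 and (2*n = 6 or 2*a[n] = 10)


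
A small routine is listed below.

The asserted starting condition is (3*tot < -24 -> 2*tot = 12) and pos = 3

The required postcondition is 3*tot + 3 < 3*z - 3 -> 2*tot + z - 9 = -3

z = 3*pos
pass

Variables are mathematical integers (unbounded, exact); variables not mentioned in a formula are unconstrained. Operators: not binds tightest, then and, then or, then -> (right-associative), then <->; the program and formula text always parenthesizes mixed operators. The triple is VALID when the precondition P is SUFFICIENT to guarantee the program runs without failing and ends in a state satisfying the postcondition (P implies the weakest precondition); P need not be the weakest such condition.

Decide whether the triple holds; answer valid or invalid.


Working backward. After the program, the postcondition 3*tot + 3 < 3*z - 3 -> 2*tot + z - 9 = -3 must hold; in canonical form it is 3*tot < 3*z - 6 -> 2*tot + z = 6.
Before skip: 3*tot < 3*z - 6 -> 2*tot + z = 6
Before z := 3*pos: 3*tot < 9*pos - 6 -> 3*pos + 2*tot = 6
The weakest precondition is 3*tot < 9*pos - 6 -> 3*pos + 2*tot = 6.
Check whether (3*tot < -24 -> 2*tot = 12) and pos = 3 implies it.
Countermodel: at the initial state pos = 3, tot = 0, the precondition holds but the weakest precondition fails.
Answer: invalid


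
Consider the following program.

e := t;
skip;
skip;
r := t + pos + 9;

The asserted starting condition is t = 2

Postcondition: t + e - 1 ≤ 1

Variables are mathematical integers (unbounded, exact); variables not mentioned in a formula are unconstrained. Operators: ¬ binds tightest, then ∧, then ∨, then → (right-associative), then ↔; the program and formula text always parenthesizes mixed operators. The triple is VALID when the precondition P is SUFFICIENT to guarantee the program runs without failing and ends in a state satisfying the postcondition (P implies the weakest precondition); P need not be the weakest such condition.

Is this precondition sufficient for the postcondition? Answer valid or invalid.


Working backward. After the program, the postcondition t + e - 1 ≤ 1 must hold; in canonical form it is e + t ≤ 2.
Before r := t + pos + 9: e + t ≤ 2
Before skip: e + t ≤ 2
Before skip: e + t ≤ 2
Before e := t: 2*t ≤ 2
The weakest precondition is 2*t ≤ 2.
Check whether t = 2 implies it.
Countermodel: at the initial state t = 2, the precondition holds but the weakest precondition fails.
Answer: invalid


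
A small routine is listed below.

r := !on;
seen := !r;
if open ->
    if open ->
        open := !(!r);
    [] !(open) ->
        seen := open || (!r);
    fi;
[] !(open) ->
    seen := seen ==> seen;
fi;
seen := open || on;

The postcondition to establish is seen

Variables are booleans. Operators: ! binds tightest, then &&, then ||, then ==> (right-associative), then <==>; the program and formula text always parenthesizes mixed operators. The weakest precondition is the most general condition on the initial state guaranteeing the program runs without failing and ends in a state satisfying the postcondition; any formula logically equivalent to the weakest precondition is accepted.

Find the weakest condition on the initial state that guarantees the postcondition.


Working backward. After the program, seen must hold.
Before seen := open || on: open || on
Then branch requires (open ==> (r || on)) && ((!open) ==> (open || on)); else branch requires open || on.
Before the if: (open ==> ((open ==> (r || on)) && ((!open) ==> (open || on)))) && ((!open) ==> (open || on))
Before seen := !r: (open ==> ((open ==> (r || on)) && ((!open) ==> (open || on)))) && ((!open) ==> (open || on))
Before r := !on: (open ==> ((!open) ==> (open || on))) && ((!open) ==> (open || on))
Answer: WP = (open ==> ((!open) ==> (open || on))) && ((!open) ==> (open || on))


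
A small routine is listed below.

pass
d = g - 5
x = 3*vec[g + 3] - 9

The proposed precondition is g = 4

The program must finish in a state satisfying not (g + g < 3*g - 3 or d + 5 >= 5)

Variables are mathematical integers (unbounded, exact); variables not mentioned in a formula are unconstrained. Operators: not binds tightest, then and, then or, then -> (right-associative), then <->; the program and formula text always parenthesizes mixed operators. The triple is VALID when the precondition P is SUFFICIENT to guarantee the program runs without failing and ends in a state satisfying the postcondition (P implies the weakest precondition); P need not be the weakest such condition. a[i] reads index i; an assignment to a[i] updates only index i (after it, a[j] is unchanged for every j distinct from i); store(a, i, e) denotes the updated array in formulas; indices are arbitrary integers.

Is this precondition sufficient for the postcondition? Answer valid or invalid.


Working backward. After the program, the postcondition not (g + g < 3*g - 3 or d + 5 >= 5) must hold; in canonical form it is not (g > 3 or d >= 0).
Before x := 3*vec[g + 3] - 9: not (g > 3 or d >= 0)
Before d := g - 5: not (g > 3 or g >= 5)
Before skip: not (g > 3 or g >= 5)
The weakest precondition is not (g > 3 or g >= 5).
Check whether g = 4 implies it.
Countermodel: at the initial state g = 4, the precondition holds but the weakest precondition fails.
Answer: invalid


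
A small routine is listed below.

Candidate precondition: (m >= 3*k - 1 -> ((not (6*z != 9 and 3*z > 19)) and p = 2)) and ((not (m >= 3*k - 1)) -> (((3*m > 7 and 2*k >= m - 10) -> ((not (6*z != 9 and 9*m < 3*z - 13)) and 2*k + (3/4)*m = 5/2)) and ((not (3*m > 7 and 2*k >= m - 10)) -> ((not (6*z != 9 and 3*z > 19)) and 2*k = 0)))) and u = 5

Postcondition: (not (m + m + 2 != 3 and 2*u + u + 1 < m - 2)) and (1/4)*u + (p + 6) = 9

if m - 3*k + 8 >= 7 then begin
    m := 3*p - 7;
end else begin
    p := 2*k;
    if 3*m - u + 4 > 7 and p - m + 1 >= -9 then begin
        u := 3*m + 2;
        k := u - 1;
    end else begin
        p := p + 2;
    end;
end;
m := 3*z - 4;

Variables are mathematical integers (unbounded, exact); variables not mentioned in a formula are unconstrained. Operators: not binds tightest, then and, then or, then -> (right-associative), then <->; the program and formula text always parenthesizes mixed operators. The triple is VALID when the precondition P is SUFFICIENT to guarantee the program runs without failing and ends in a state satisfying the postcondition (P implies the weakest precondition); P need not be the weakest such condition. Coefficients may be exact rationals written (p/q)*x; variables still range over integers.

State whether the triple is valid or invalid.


Working backward. After the program, the postcondition (not (m + m + 2 != 3 and 2*u + u + 1 < m - 2)) and (1/4)*u + (p + 6) = 9 must hold; in canonical form it is (not (2*m != 1 and 3*u < m - 3)) and p + (1/4)*u = 3.
Before m := 3*z - 4: (not (6*z != 9 and 3*u < 3*z - 7)) and p + (1/4)*u = 3
Then branch requires (not (6*z != 9 and 3*u < 3*z - 7)) and p + (1/4)*u = 3; else branch requires ((3*m > u + 3 and 2*k >= m - 10) -> ((not (6*z != 9 and 9*m < 3*z - 13)) and 2*k + (3/4)*m = 5/2)) and ((not (3*m > u + 3 and 2*k >= m - 10)) -> ((not (6*z != 9 and 3*u < 3*z - 7)) and 2*k + (1/4)*u = 1)).
Before the if: (m >= 3*k - 1 -> ((not (6*z != 9 and 3*u < 3*z - 7)) and p + (1/4)*u = 3)) and ((not (m >= 3*k - 1)) -> (((3*m > u + 3 and 2*k >= m - 10) -> ((not (6*z != 9 and 9*m < 3*z - 13)) and 2*k + (3/4)*m = 5/2)) and ((not (3*m > u + 3 and 2*k >= m - 10)) -> ((not (6*z != 9 and 3*u < 3*z - 7)) and 2*k + (1/4)*u = 1))))
The weakest precondition is (m >= 3*k - 1 -> ((not (6*z != 9 and 3*u < 3*z - 7)) and p + (1/4)*u = 3)) and ((not (m >= 3*k - 1)) -> (((3*m > u + 3 and 2*k >= m - 10) -> ((not (6*z != 9 and 9*m < 3*z - 13)) and 2*k + (3/4)*m = 5/2)) and ((not (3*m > u + 3 and 2*k >= m - 10)) -> ((not (6*z != 9 and 3*u < 3*z - 7)) and 2*k + (1/4)*u = 1)))).
Check whether (m >= 3*k - 1 -> ((not (6*z != 9 and 3*z > 19)) and p = 2)) and ((not (m >= 3*k - 1)) -> (((3*m > 7 and 2*k >= m - 10) -> ((not (6*z != 9 and 9*m < 3*z - 13)) and 2*k + (3/4)*m = 5/2)) and ((not (3*m > 7 and 2*k >= m - 10)) -> ((not (6*z != 9 and 3*z > 19)) and 2*k = 0)))) and u = 5 implies it.
Countermodel: at the initial state k = -4, m = 14, p = 2, u = 5, z = 0, the precondition holds but the weakest precondition fails.
Answer: invalid


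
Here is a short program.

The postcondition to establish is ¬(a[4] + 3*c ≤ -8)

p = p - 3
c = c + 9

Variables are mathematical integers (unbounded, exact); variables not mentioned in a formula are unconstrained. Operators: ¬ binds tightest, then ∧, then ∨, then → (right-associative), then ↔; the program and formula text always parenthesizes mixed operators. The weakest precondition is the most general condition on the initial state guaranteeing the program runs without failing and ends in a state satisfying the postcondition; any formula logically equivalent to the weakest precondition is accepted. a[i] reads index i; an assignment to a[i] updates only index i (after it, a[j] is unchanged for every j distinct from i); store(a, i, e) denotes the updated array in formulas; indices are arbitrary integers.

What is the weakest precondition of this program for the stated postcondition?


Working backward. After the program, ¬(a[4] + 3*c ≤ -8) must hold.
Before c := c + 9: ¬(a[4] + 3*c ≤ -35)
Before p := p - 3: ¬(a[4] + 3*c ≤ -35)
Answer: WP = ¬(a[4] + 3*c ≤ -35)


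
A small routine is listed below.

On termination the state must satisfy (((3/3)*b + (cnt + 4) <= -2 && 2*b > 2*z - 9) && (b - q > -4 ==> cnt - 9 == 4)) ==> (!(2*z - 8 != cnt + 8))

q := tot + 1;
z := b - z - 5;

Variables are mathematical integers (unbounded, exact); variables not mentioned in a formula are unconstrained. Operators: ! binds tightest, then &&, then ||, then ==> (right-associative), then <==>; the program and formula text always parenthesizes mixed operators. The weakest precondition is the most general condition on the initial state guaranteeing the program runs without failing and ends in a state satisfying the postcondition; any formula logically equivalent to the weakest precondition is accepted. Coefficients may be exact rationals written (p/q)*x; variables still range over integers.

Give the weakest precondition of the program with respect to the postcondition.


Working backward. After the program, the postcondition (((3/3)*b + (cnt + 4) <= -2 && 2*b > 2*z - 9) && (b - q > -4 ==> cnt - 9 == 4)) ==> (!(2*z - 8 != cnt + 8)) must hold; in canonical form it is (b + cnt <= -6 && 2*b > 2*z - 9 && (b > q - 4 ==> cnt == 13)) ==> (!(2*z != cnt + 16)).
Before z := b - z - 5: (b + cnt <= -6 && 2*z > -19 && (b > q - 4 ==> cnt == 13)) ==> (!(2*b != cnt + 2*z + 26))
Before q := tot + 1: (b + cnt <= -6 && 2*z > -19 && (b > tot - 3 ==> cnt == 13)) ==> (!(2*b != cnt + 2*z + 26))
Answer: WP = (b + cnt <= -6 && 2*z > -19 && (b > tot - 3 ==> cnt == 13)) ==> (!(2*b != cnt + 2*z + 26))


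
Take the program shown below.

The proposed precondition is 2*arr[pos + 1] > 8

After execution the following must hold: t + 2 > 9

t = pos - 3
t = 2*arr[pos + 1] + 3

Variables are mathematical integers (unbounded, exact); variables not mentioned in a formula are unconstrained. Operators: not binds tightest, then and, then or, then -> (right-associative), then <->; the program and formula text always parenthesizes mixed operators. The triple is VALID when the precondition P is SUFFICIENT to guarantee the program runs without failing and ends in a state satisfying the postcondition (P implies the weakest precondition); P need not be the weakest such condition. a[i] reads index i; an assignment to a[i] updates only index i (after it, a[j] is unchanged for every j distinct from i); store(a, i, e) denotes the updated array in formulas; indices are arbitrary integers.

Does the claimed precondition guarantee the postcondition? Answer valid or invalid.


Working backward. After the program, the postcondition t + 2 > 9 must hold; in canonical form it is t > 7.
Before t := 2*arr[pos + 1] + 3: 2*arr[pos + 1] > 4
Before t := pos - 3: 2*arr[pos + 1] > 4
The weakest precondition is 2*arr[pos + 1] > 4.
Check whether 2*arr[pos + 1] > 8 implies it.
Every state satisfying the precondition satisfies the weakest precondition: the implication holds.
Answer: valid


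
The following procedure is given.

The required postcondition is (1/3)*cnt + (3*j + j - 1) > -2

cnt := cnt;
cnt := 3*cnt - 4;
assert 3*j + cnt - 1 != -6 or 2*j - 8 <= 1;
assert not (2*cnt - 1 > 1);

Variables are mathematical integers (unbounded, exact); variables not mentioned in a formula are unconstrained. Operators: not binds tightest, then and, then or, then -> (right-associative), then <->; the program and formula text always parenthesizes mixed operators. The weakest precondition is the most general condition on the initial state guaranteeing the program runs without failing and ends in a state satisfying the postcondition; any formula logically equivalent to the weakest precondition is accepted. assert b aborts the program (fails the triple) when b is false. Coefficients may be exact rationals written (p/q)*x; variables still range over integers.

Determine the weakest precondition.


Working backward. After the program, the postcondition (1/3)*cnt + (3*j + j - 1) > -2 must hold; in canonical form it is (1/3)*cnt + 4*j > -1.
Before assert not (2*cnt - 1 > 1): (not (2*cnt > 2)) and (1/3)*cnt + 4*j > -1
Before assert 3*j + cnt - 1 != -6 or 2*j - 8 <= 1: (cnt + 3*j != -5 or 2*j <= 9) and (not (2*cnt > 2)) and (1/3)*cnt + 4*j > -1
Before cnt := 3*cnt - 4: (3*cnt + 3*j != -1 or 2*j <= 9) and (not (6*cnt > 10)) and cnt + 4*j > 1/3
Before cnt := cnt: (3*cnt + 3*j != -1 or 2*j <= 9) and (not (6*cnt > 10)) and cnt + 4*j > 1/3
Answer: WP = (3*cnt + 3*j != -1 or 2*j <= 9) and (not (6*cnt > 10)) and cnt + 4*j > 1/3


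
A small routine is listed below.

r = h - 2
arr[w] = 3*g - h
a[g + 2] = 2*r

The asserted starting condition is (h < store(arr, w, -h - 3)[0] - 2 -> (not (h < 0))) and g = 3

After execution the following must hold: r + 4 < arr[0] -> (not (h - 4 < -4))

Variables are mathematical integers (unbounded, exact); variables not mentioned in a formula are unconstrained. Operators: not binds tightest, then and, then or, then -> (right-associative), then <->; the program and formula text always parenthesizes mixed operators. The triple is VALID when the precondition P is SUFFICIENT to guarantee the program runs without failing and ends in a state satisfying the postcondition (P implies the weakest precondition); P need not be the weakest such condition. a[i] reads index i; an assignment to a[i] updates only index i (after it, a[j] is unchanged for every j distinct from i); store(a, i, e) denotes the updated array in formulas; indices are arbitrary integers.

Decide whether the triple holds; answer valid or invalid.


Working backward. After the program, the postcondition r + 4 < arr[0] -> (not (h - 4 < -4)) must hold; in canonical form it is r < arr[0] - 4 -> (not (h < 0)).
Before a[g + 2] := 2*r: r < arr[0] - 4 -> (not (h < 0))
Before arr[w] := 3*g - h: r < store(arr, w, 3*g - h)[0] - 4 -> (not (h < 0))
Before r := h - 2: h < store(arr, w, 3*g - h)[0] - 2 -> (not (h < 0))
The weakest precondition is h < store(arr, w, 3*g - h)[0] - 2 -> (not (h < 0)).
Check whether (h < store(arr, w, -h - 3)[0] - 2 -> (not (h < 0))) and g = 3 implies it.
Countermodel: at the initial state arr = {[0] = 2, elsewhere 2}, g = 3, h = -1, w = 0, the precondition holds but the weakest precondition fails.
Answer: invalid


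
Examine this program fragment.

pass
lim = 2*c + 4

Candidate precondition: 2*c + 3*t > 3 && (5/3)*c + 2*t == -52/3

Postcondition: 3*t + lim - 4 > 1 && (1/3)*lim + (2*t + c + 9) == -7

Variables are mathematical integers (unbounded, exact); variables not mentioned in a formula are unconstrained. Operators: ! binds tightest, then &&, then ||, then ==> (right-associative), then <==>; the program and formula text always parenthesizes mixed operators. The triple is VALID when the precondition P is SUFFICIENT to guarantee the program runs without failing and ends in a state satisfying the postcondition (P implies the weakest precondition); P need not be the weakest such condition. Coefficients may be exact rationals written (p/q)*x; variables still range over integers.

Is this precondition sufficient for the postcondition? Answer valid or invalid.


Working backward. After the program, the postcondition 3*t + lim - 4 > 1 && (1/3)*lim + (2*t + c + 9) == -7 must hold; in canonical form it is lim + 3*t > 5 && c + (1/3)*lim + 2*t == -16.
Before lim := 2*c + 4: 2*c + 3*t > 1 && (5/3)*c + 2*t == -52/3
Before skip: 2*c + 3*t > 1 && (5/3)*c + 2*t == -52/3
The weakest precondition is 2*c + 3*t > 1 && (5/3)*c + 2*t == -52/3.
Check whether 2*c + 3*t > 3 && (5/3)*c + 2*t == -52/3 implies it.
Every state satisfying the precondition satisfies the weakest precondition: the implication holds.
Answer: valid


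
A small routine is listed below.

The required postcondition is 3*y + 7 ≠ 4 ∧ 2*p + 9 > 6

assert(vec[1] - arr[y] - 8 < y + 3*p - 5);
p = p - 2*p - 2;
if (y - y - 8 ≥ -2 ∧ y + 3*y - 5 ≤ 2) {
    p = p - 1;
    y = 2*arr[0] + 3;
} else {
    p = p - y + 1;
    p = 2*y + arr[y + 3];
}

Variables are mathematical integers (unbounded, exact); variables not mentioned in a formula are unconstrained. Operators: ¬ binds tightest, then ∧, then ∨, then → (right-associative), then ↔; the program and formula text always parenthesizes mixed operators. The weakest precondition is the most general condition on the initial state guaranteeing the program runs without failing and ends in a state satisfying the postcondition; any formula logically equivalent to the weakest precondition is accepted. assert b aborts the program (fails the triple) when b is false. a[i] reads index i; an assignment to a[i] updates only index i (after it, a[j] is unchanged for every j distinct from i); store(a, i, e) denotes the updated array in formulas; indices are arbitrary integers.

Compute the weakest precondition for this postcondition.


Working backward. After the program, the postcondition 3*y + 7 ≠ 4 ∧ 2*p + 9 > 6 must hold; in canonical form it is 3*y ≠ -3 ∧ 2*p > -3.
Then branch requires 6*arr[0] ≠ -12 ∧ 2*p > -1; else branch requires 3*y ≠ -3 ∧ 2*arr[y + 3] + 4*y > -3.
Before the if: 3*y ≠ -3 ∧ 2*arr[y + 3] + 4*y > -3
Before p := p - 2*p - 2: 3*y ≠ -3 ∧ 2*arr[y + 3] + 4*y > -3
Before assert vec[1] - arr[y] - 8 < y + 3*p - 5: vec[1] < arr[y] + 3*p + y + 3 ∧ 3*y ≠ -3 ∧ 2*arr[y + 3] + 4*y > -3
Answer: WP = vec[1] < arr[y] + 3*p + y + 3 ∧ 3*y ≠ -3 ∧ 2*arr[y + 3] + 4*y > -3


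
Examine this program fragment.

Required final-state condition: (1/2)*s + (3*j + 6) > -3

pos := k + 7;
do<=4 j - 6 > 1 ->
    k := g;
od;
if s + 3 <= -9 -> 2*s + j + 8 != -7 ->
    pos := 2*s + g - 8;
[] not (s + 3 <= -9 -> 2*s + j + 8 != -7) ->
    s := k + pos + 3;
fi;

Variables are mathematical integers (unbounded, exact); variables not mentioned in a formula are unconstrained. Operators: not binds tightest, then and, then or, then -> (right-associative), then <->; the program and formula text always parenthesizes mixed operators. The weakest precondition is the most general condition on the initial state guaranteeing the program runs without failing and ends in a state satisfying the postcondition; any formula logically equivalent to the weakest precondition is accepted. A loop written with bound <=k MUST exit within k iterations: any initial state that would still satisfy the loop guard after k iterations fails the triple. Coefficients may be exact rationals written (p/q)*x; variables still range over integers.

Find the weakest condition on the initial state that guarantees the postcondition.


Working backward. After the program, the postcondition (1/2)*s + (3*j + 6) > -3 must hold; in canonical form it is 3*j + (1/2)*s > -9.
Then branch requires 3*j + (1/2)*s > -9; else branch requires 3*j + (1/2)*k + (1/2)*pos > -21/2.
Before the if: ((s <= -12 -> j + 2*s != -15) -> 3*j + (1/2)*s > -9) and ((not (s <= -12 -> j + 2*s != -15)) -> 3*j + (1/2)*k + (1/2)*pos > -21/2)
Before the loop (bound <=4), unroll the exhaustion recursion (WP_0 = exit-now case; WP_j = one more guarded iteration, up to j = 4):
  WP_0: (not (j > 7)) and ((s <= -12 -> j + 2*s != -15) -> 3*j + (1/2)*s > -9) and ((not (s <= -12 -> j + 2*s != -15)) -> 3*j + (1/2)*k + (1/2)*pos > -21/2)
  WP_1: (j > 7 -> ((not (j > 7)) and ((s <= -12 -> j + 2*s != -15) -> 3*j + (1/2)*s > -9) and ((not (s <= -12 -> j + 2*s != -15)) -> (1/2)*g + 3*j + (1/2)*pos > -21/2))) and ((not (j > 7)) -> (((s <= -12 -> j + 2*s != -15) -> 3*j + (1/2)*s > -9) and ((not (s <= -12 -> j + 2*s != -15)) -> 3*j + (1/2)*k + (1/2)*pos > -21/2)))
  WP_2: (j > 7 -> ((j > 7 -> ((not (j > 7)) and ((s <= -12 -> j + 2*s != -15) -> 3*j + (1/2)*s > -9) and ((not (s <= -12 -> j + 2*s != -15)) -> (1/2)*g + 3*j + (1/2)*pos > -21/2))) and ((not (j > 7)) -> (((s <= -12 -> j + 2*s != -15) -> 3*j + (1/2)*s > -9) and ((not (s <= -12 -> j + 2*s != -15)) -> (1/2)*g + 3*j + (1/2)*pos > -21/2))))) and ((not (j > 7)) -> (((s <= -12 -> j + 2*s != -15) -> 3*j + (1/2)*s > -9) and ((not (s <= -12 -> j + 2*s != -15)) -> 3*j + (1/2)*k + (1/2)*pos > -21/2)))
  WP_3: (j > 7 -> ((j > 7 -> ((j > 7 -> ((not (j > 7)) and ((s <= -12 -> j + 2*s != -15) -> 3*j + (1/2)*s > -9) and ((not (s <= -12 -> j + 2*s != -15)) -> (1/2)*g + 3*j + (1/2)*pos > -21/2))) and ((not (j > 7)) -> (((s <= -12 -> j + 2*s != -15) -> 3*j + (1/2)*s > -9) and ((not (s <= -12 -> j + 2*s != -15)) -> (1/2)*g + 3*j + (1/2)*pos > -21/2))))) and ((not (j > 7)) -> (((s <= -12 -> j + 2*s != -15) -> 3*j + (1/2)*s > -9) and ((not (s <= -12 -> j + 2*s != -15)) -> (1/2)*g + 3*j + (1/2)*pos > -21/2))))) and ((not (j > 7)) -> (((s <= -12 -> j + 2*s != -15) -> 3*j + (1/2)*s > -9) and ((not (s <= -12 -> j + 2*s != -15)) -> 3*j + (1/2)*k + (1/2)*pos > -21/2)))
  WP_4: (j > 7 -> ((j > 7 -> ((j > 7 -> ((j > 7 -> ((not (j > 7)) and ((s <= -12 -> j + 2*s != -15) -> 3*j + (1/2)*s > -9) and ((not (s <= -12 -> j + 2*s != -15)) -> (1/2)*g + 3*j + (1/2)*pos > -21/2))) and ((not (j > 7)) -> (((s <= -12 -> j + 2*s != -15) -> 3*j + (1/2)*s > -9) and ((not (s <= -12 -> j + 2*s != -15)) -> (1/2)*g + 3*j + (1/2)*pos > -21/2))))) and ((not (j > 7)) -> (((s <= -12 -> j + 2*s != -15) -> 3*j + (1/2)*s > -9) and ((not (s <= -12 -> j + 2*s != -15)) -> (1/2)*g + 3*j + (1/2)*pos > -21/2))))) and ((not (j > 7)) -> (((s <= -12 -> j + 2*s != -15) -> 3*j + (1/2)*s > -9) and ((not (s <= -12 -> j + 2*s != -15)) -> (1/2)*g + 3*j + (1/2)*pos > -21/2))))) and ((not (j > 7)) -> (((s <= -12 -> j + 2*s != -15) -> 3*j + (1/2)*s > -9) and ((not (s <= -12 -> j + 2*s != -15)) -> 3*j + (1/2)*k + (1/2)*pos > -21/2)))
So before the loop: (j > 7 -> ((j > 7 -> ((j > 7 -> ((j > 7 -> ((not (j > 7)) and ((s <= -12 -> j + 2*s != -15) -> 3*j + (1/2)*s > -9) and ((not (s <= -12 -> j + 2*s != -15)) -> (1/2)*g + 3*j + (1/2)*pos > -21/2))) and ((not (j > 7)) -> (((s <= -12 -> j + 2*s != -15) -> 3*j + (1/2)*s > -9) and ((not (s <= -12 -> j + 2*s != -15)) -> (1/2)*g + 3*j + (1/2)*pos > -21/2))))) and ((not (j > 7)) -> (((s <= -12 -> j + 2*s != -15) -> 3*j + (1/2)*s > -9) and ((not (s <= -12 -> j + 2*s != -15)) -> (1/2)*g + 3*j + (1/2)*pos > -21/2))))) and ((not (j > 7)) -> (((s <= -12 -> j + 2*s != -15) -> 3*j + (1/2)*s > -9) and ((not (s <= -12 -> j + 2*s != -15)) -> (1/2)*g + 3*j + (1/2)*pos > -21/2))))) and ((not (j > 7)) -> (((s <= -12 -> j + 2*s != -15) -> 3*j + (1/2)*s > -9) and ((not (s <= -12 -> j + 2*s != -15)) -> 3*j + (1/2)*k + (1/2)*pos > -21/2)))
Before pos := k + 7: (j > 7 -> ((j > 7 -> ((j > 7 -> ((j > 7 -> ((not (j > 7)) and ((s <= -12 -> j + 2*s != -15) -> 3*j + (1/2)*s > -9) and ((not (s <= -12 -> j + 2*s != -15)) -> (1/2)*g + 3*j + (1/2)*k > -14))) and ((not (j > 7)) -> (((s <= -12 -> j + 2*s != -15) -> 3*j + (1/2)*s > -9) and ((not (s <= -12 -> j + 2*s != -15)) -> (1/2)*g + 3*j + (1/2)*k > -14))))) and ((not (j > 7)) -> (((s <= -12 -> j + 2*s != -15) -> 3*j + (1/2)*s > -9) and ((not (s <= -12 -> j + 2*s != -15)) -> (1/2)*g + 3*j + (1/2)*k > -14))))) and ((not (j > 7)) -> (((s <= -12 -> j + 2*s != -15) -> 3*j + (1/2)*s > -9) and ((not (s <= -12 -> j + 2*s != -15)) -> (1/2)*g + 3*j + (1/2)*k > -14))))) and ((not (j > 7)) -> (((s <= -12 -> j + 2*s != -15) -> 3*j + (1/2)*s > -9) and ((not (s <= -12 -> j + 2*s != -15)) -> 3*j + k > -14)))
Answer: WP = (j > 7 -> ((j > 7 -> ((j > 7 -> ((j > 7 -> ((not (j > 7)) and ((s <= -12 -> j + 2*s != -15) -> 3*j + (1/2)*s > -9) and ((not (s <= -12 -> j + 2*s != -15)) -> (1/2)*g + 3*j + (1/2)*k > -14))) and ((not (j > 7)) -> (((s <= -12 -> j + 2*s != -15) -> 3*j + (1/2)*s > -9) and ((not (s <= -12 -> j + 2*s != -15)) -> (1/2)*g + 3*j + (1/2)*k > -14))))) and ((not (j > 7)) -> (((s <= -12 -> j + 2*s != -15) -> 3*j + (1/2)*s > -9) and ((not (s <= -12 -> j + 2*s != -15)) -> (1/2)*g + 3*j + (1/2)*k > -14))))) and ((not (j > 7)) -> (((s <= -12 -> j + 2*s != -15) -> 3*j + (1/2)*s > -9) and ((not (s <= -12 -> j + 2*s != -15)) -> (1/2)*g + 3*j + (1/2)*k > -14))))) and ((not (j > 7)) -> (((s <= -12 -> j + 2*s != -15) -> 3*j + (1/2)*s > -9) and ((not (s <= -12 -> j + 2*s != -15)) -> 3*j + k > -14)))


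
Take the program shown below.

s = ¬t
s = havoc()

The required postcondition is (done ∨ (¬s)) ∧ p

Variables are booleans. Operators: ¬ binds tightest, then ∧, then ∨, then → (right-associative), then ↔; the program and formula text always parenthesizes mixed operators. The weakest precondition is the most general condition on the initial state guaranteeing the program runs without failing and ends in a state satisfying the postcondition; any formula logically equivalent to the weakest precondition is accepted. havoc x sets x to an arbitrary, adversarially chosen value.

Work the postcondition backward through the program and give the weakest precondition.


Working backward. After the program, (done ∨ (¬s)) ∧ p must hold.
Before havoc s: done ∧ p
Before s := ¬t: done ∧ p
Answer: WP = done ∧ p


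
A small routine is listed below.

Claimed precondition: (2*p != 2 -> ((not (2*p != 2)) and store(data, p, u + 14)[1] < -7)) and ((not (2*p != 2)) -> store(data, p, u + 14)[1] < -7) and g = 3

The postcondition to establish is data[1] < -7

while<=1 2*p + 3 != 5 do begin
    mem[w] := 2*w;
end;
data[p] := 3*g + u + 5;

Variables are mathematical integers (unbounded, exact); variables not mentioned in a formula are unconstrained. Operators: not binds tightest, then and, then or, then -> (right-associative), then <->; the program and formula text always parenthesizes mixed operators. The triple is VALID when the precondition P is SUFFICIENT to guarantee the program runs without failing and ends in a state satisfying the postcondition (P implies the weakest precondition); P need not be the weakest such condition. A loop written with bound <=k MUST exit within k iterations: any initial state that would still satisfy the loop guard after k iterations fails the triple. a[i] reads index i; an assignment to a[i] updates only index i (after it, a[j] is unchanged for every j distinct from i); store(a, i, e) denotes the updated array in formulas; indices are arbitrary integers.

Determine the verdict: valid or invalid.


Working backward. After the program, data[1] < -7 must hold.
Before data[p] := 3*g + u + 5: store(data, p, 3*g + u + 5)[1] < -7
Before the loop (bound <=1), unroll the exhaustion recursion (WP_0 = exit-now case; WP_j = one more guarded iteration, up to j = 1):
  WP_0: (not (2*p != 2)) and store(data, p, 3*g + u + 5)[1] < -7
  WP_1: (2*p != 2 -> ((not (2*p != 2)) and store(data, p, 3*g + u + 5)[1] < -7)) and ((not (2*p != 2)) -> store(data, p, 3*g + u + 5)[1] < -7)
So before the loop: (2*p != 2 -> ((not (2*p != 2)) and store(data, p, 3*g + u + 5)[1] < -7)) and ((not (2*p != 2)) -> store(data, p, 3*g + u + 5)[1] < -7)
The weakest precondition is (2*p != 2 -> ((not (2*p != 2)) and store(data, p, 3*g + u + 5)[1] < -7)) and ((not (2*p != 2)) -> store(data, p, 3*g + u + 5)[1] < -7).
Check whether (2*p != 2 -> ((not (2*p != 2)) and store(data, p, u + 14)[1] < -7)) and ((not (2*p != 2)) -> store(data, p, u + 14)[1] < -7) and g = 3 implies it.
Every state satisfying the precondition satisfies the weakest precondition: the implication holds.
Answer: valid


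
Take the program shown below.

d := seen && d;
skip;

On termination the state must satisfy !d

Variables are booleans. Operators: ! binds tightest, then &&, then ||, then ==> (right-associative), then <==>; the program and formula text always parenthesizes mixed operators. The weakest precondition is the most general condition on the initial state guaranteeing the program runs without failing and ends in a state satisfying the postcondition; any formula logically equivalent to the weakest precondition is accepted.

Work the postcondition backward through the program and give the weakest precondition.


Working backward. After the program, !d must hold.
Before skip: !d
Before d := seen && d: !(seen && d)
Answer: WP = !(seen && d)


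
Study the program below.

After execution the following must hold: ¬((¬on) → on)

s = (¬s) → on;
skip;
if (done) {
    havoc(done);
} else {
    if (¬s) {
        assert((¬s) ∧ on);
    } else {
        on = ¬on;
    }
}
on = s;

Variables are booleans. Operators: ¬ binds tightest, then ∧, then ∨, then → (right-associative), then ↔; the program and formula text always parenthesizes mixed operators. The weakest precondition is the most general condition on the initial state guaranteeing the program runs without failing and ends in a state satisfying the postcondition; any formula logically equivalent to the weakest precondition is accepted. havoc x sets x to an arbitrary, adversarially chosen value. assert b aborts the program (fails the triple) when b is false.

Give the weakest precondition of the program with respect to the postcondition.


Working backward. After the program, ¬((¬on) → on) must hold.
Before on := s: ¬((¬s) → s)
Then branch requires ¬((¬s) → s); else branch requires ((¬s) → ((¬s) ∧ on ∧ (¬((¬s) → s)))) ∧ (s → (¬((¬s) → s))).
Before the if: (done → (¬((¬s) → s))) ∧ ((¬done) → (((¬s) → ((¬s) ∧ on ∧ (¬((¬s) → s)))) ∧ (s → (¬((¬s) → s)))))
Before skip: (done → (¬((¬s) → s))) ∧ ((¬done) → (((¬s) → ((¬s) ∧ on ∧ (¬((¬s) → s)))) ∧ (s → (¬((¬s) → s)))))
Before s := (¬s) → on: (done → (¬((¬((¬s) → on)) → ((¬s) → on)))) ∧ ((¬done) → (((¬((¬s) → on)) → ((¬((¬s) → on)) ∧ on ∧ (¬((¬((¬s) → on)) → ((¬s) → on))))) ∧ (((¬s) → on) → (¬((¬((¬s) → on)) → ((¬s) → on))))))
Answer: WP = (done → (¬((¬((¬s) → on)) → ((¬s) → on)))) ∧ ((¬done) → (((¬((¬s) → on)) → ((¬((¬s) → on)) ∧ on ∧ (¬((¬((¬s) → on)) → ((¬s) → on))))) ∧ (((¬s) → on) → (¬((¬((¬s) → on)) → ((¬s) → on))))))


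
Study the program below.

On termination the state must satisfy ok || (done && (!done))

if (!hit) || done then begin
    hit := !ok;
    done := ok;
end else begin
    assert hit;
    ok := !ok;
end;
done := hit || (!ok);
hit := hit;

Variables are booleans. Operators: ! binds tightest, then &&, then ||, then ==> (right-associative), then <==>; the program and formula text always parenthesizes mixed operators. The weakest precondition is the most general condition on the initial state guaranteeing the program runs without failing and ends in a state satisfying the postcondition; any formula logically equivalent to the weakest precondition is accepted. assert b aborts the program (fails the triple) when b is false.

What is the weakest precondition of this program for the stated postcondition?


Working backward. After the program, the postcondition ok || (done && (!done)) must hold; in canonical form it is ok.
Before hit := hit: ok
Before done := hit || (!ok): ok
Then branch requires ok; else branch requires hit && (!ok).
Before the if: (((!hit) || done) ==> ok) && ((!((!hit) || done)) ==> (hit && (!ok)))
Answer: WP = (((!hit) || done) ==> ok) && ((!((!hit) || done)) ==> (hit && (!ok)))


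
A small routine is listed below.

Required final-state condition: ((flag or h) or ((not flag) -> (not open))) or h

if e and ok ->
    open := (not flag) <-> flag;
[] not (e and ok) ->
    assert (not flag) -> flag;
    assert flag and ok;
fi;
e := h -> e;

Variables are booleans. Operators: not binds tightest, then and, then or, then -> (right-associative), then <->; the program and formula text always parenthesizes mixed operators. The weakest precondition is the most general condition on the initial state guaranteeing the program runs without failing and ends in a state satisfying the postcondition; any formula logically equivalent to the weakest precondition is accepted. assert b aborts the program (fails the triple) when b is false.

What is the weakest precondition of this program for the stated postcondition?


Working backward. After the program, the postcondition ((flag or h) or ((not flag) -> (not open))) or h must hold; in canonical form it is flag or h or ((not flag) -> (not open)).
Before e := h -> e: flag or h or ((not flag) -> (not open))
Then branch requires flag or h or ((not flag) -> (not ((not flag) <-> flag))); else branch requires ((not flag) -> flag) and flag and ok and (flag or h or ((not flag) -> (not open))).
Before the if: ((e and ok) -> (flag or h or ((not flag) -> (not ((not flag) <-> flag))))) and ((not (e and ok)) -> (((not flag) -> flag) and flag and ok and (flag or h or ((not flag) -> (not open)))))
Answer: WP = ((e and ok) -> (flag or h or ((not flag) -> (not ((not flag) <-> flag))))) and ((not (e and ok)) -> (((not flag) -> flag) and flag and ok and (flag or h or ((not flag) -> (not open)))))
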